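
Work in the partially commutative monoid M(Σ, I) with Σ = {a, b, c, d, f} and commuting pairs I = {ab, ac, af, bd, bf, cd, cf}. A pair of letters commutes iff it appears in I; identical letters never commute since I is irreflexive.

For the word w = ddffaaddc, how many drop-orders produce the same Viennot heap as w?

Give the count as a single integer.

54

piece 0:d — minimal
piece 1:d rests on {0:d}
piece 2:f rests on {1:d}
piece 3:f rests on {2:f}
piece 4:a rests on {1:d}
piece 5:a rests on {4:a}
piece 6:d rests on {3:f, 5:a}
piece 7:d rests on {6:d}
piece 8:c — minimal
minimal pieces: {0:d, 8:c}
ways to finish when only these pieces remain (= sum over removing one remaining piece with nothing left below it):
  1 left: {7}→1  {8}→1
  2 left: {6,7}→1  {7,8}→2
  3 left: {3,6,7}→1  {5,6,7}→1  {6,7,8}→3
  4 left: {2,3,6,7}→1  {3,5,6,7}→2  {3,6,7,8}→4  {4,5,6,7}→1  {5,6,7,8}→4
  5 left: {2,3,5,6,7}→3  {2,3,6,7,8}→5  {3,4,5,6,7}→3  {3,5,6,7,8}→10  {4,5,6,7,8}→5
  6 left: {2,3,4,5,6,7}→6  {2,3,5,6,7,8}→18  {3,4,5,6,7,8}→18
  7 left: {1,2,3,4,5,6,7}→6  {2,3,4,5,6,7,8}→42
  placing 0:d first → 48 extensions
  placing 8:c first → 6 extensions
total linear extensions = 54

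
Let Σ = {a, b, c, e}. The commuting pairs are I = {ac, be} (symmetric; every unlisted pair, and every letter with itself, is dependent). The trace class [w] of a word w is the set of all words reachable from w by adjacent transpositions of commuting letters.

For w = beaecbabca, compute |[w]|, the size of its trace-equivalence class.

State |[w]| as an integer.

#0=b has no predecessor
#1=e has no predecessor
#2=a depends on [0:b, 1:e]
#3=e depends on [2:a]
#4=c depends on [3:e]
#5=b depends on [4:c]
#6=a depends on [5:b]
#7=b depends on [6:a]
#8=c depends on [7:b]
#9=a depends on [7:b]
sources: [0:b, 1:e]
N(rest) = Σ N(rest − s) over sources s of rest; N(one piece) = 1:
  size 1 → [8]=1  [9]=1
  size 2 → [8,9]=2
  size 3 → [7,8,9]=2
  size 4 → [6,7,8,9]=2
  size 5 → [5,6,7,8,9]=2
  size 6 → [4,5,6,7,8,9]=2
  size 7 → [3,4,5,6,7,8,9]=2
  size 8 → [2,3,4,5,6,7,8,9]=2
  first=0(b) contributes 2
  first=1(e) contributes 2
|[w]| = 4

4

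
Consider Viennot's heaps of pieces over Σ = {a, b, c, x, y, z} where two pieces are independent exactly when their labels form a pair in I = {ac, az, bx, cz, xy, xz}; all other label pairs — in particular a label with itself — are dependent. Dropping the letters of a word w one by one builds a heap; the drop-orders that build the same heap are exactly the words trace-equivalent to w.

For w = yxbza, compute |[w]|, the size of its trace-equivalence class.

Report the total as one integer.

piece 0:y — minimal
piece 1:x — minimal
piece 2:b rests on {0:y}
piece 3:z rests on {2:b}
piece 4:a rests on {1:x, 2:b}
minimal pieces: {0:y, 1:x}
ways to finish when only these pieces remain (= sum over removing one remaining piece with nothing left below it):
  1 left: {3}→1  {4}→1
  2 left: {1,4}→1  {3,4}→2
  3 left: {1,3,4}→3  {2,3,4}→2
  placing 0:y first → 5 extensions
  placing 1:x first → 2 extensions
total linear extensions = 7

7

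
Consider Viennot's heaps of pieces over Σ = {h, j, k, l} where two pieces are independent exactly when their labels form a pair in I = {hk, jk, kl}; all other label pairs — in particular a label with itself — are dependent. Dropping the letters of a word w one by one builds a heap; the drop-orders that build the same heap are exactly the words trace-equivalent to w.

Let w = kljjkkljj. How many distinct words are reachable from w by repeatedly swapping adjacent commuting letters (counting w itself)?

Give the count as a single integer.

#0=k has no predecessor
#1=l has no predecessor
#2=j depends on [1:l]
#3=j depends on [2:j]
#4=k depends on [0:k]
#5=k depends on [4:k]
#6=l depends on [3:j]
#7=j depends on [6:l]
#8=j depends on [7:j]
sources: [0:k, 1:l]
N(rest) = Σ N(rest − s) over sources s of rest; N(one piece) = 1:
  size 1 → [5]=1  [8]=1
  size 2 → [4,5]=1  [5,8]=2  [7,8]=1
  size 3 → [0,4,5]=1  [4,5,8]=3  [5,7,8]=3  [6,7,8]=1
  size 4 → [0,4,5,8]=4  [3,6,7,8]=1  [4,5,7,8]=6  [5,6,7,8]=4
  size 5 → [0,4,5,7,8]=10  [2,3,6,7,8]=1  [3,5,6,7,8]=5  [4,5,6,7,8]=10
  size 6 → [0,4,5,6,7,8]=20  [1,2,3,6,7,8]=1  [2,3,5,6,7,8]=6  [3,4,5,6,7,8]=15
  size 7 → [0,3,4,5,6,7,8]=35  [1,2,3,5,6,7,8]=7  [2,3,4,5,6,7,8]=21
  first=0(k) contributes 28
  first=1(l) contributes 56
|[w]| = 84

84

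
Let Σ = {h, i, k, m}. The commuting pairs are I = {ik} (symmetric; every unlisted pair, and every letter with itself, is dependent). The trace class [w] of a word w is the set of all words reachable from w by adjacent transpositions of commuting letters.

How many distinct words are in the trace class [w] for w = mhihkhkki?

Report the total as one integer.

piece 0:m — minimal
piece 1:h rests on {0:m}
piece 2:i rests on {1:h}
piece 3:h rests on {2:i}
piece 4:k rests on {3:h}
piece 5:h rests on {4:k}
piece 6:k rests on {5:h}
piece 7:k rests on {6:k}
piece 8:i rests on {5:h}
minimal pieces: {0:m}
ways to finish when only these pieces remain (= sum over removing one remaining piece with nothing left below it):
  1 left: {7}→1  {8}→1
  2 left: {6,7}→1  {7,8}→2
  3 left: {6,7,8}→3
  4 left: {5,6,7,8}→3
  5 left: {4,5,6,7,8}→3
  6 left: {3,4,5,6,7,8}→3
  7 left: {2,3,4,5,6,7,8}→3
  placing 0:m first → 3 extensions

3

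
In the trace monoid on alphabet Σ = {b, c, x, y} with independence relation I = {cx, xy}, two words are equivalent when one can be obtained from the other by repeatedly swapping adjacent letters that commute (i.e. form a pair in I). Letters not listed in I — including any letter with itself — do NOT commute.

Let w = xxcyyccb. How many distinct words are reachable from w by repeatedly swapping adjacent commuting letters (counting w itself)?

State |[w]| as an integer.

21

#0=x has no predecessor
#1=x depends on [0:x]
#2=c has no predecessor
#3=y depends on [2:c]
#4=y depends on [3:y]
#5=c depends on [4:y]
#6=c depends on [5:c]
#7=b depends on [1:x, 6:c]
sources: [0:x, 2:c]
N(rest) = Σ N(rest − s) over sources s of rest; N(one piece) = 1:
  size 1 → [7]=1
  size 2 → [1,7]=1  [6,7]=1
  size 3 → [0,1,7]=1  [1,6,7]=2  [5,6,7]=1
  size 4 → [0,1,6,7]=3  [1,5,6,7]=3  [4,5,6,7]=1
  size 5 → [0,1,5,6,7]=6  [1,4,5,6,7]=4  [3,4,5,6,7]=1
  size 6 → [0,1,4,5,6,7]=10  [1,3,4,5,6,7]=5  [2,3,4,5,6,7]=1
  first=0(x) contributes 6
  first=2(c) contributes 15
|[w]| = 21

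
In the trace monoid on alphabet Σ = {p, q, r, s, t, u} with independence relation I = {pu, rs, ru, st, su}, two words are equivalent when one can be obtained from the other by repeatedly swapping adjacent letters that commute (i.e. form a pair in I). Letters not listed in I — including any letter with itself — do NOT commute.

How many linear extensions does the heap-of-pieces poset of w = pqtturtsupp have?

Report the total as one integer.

#0=p has no predecessor
#1=q depends on [0:p]
#2=t depends on [1:q]
#3=t depends on [2:t]
#4=u depends on [3:t]
#5=r depends on [3:t]
#6=t depends on [4:u, 5:r]
#7=s depends on [1:q]
#8=u depends on [6:t]
#9=p depends on [6:t, 7:s]
#10=p depends on [9:p]
sources: [0:p]
N(rest) = Σ N(rest − s) over sources s of rest; N(one piece) = 1:
  size 1 → [8]=1  [10]=1
  size 2 → [8,10]=2  [9,10]=1
  size 3 → [7,9,10]=1  [8,9,10]=3
  size 4 → [6,8,9,10]=3  [7,8,9,10]=4
  size 5 → [4,6,8,9,10]=3  [5,6,8,9,10]=3  [6,7,8,9,10]=7
  size 6 → [4,5,6,8,9,10]=6  [4,6,7,8,9,10]=10  [5,6,7,8,9,10]=10
  size 7 → [3,4,5,6,8,9,10]=6  [4,5,6,7,8,9,10]=26
  size 8 → [2,3,4,5,6,8,9,10]=6  [3,4,5,6,7,8,9,10]=32
  size 9 → [2,3,4,5,6,7,8,9,10]=38
  first=0(p) contributes 38

38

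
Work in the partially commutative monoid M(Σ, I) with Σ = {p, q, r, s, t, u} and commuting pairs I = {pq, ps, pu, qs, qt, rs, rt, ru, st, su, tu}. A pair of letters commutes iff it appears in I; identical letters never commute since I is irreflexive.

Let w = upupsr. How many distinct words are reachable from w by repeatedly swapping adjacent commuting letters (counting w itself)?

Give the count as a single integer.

60

drop 0:u onto floor
drop 1:p onto floor
drop 2:u onto {0:u}
drop 3:p onto {1:p}
drop 4:s onto floor
drop 5:r onto {3:p}
ground layer = {0:u, 1:p, 4:s}
drop-orders for the pieces not yet dropped (sum over which currently-grounded one goes next):
  1 to go: {2} 1  {4} 1  {5} 1
  2 to go: {0,2} 1  {2,4} 2  {2,5} 2  {3,5} 1  {4,5} 2
  3 to go: {0,2,4} 3  {0,2,5} 3  {1,3,5} 1  {2,3,5} 3  {2,4,5} 6  {3,4,5} 3
  4 to go: {0,2,3,5} 6  {0,2,4,5} 12  {1,2,3,5} 4  {1,3,4,5} 4  {2,3,4,5} 12
  if 0:u drops first: 20 orders
  if 1:p drops first: 30 orders
  if 4:s drops first: 10 orders
heap linearizations: 60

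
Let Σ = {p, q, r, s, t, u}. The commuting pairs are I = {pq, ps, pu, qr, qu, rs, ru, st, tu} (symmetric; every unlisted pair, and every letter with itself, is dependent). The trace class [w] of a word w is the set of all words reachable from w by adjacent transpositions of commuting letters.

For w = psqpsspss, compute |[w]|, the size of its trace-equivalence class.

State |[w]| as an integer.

drop 0:p onto floor
drop 1:s onto floor
drop 2:q onto {1:s}
drop 3:p onto {0:p}
drop 4:s onto {2:q}
drop 5:s onto {4:s}
drop 6:p onto {3:p}
drop 7:s onto {5:s}
drop 8:s onto {7:s}
ground layer = {0:p, 1:s}
drop-orders for the pieces not yet dropped (sum over which currently-grounded one goes next):
  1 to go: {6} 1  {8} 1
  2 to go: {3,6} 1  {6,8} 2  {7,8} 1
  3 to go: {0,3,6} 1  {3,6,8} 3  {5,7,8} 1  {6,7,8} 3
  4 to go: {0,3,6,8} 4  {3,6,7,8} 6  {4,5,7,8} 1  {5,6,7,8} 4
  5 to go: {0,3,6,7,8} 10  {2,4,5,7,8} 1  {3,5,6,7,8} 10  {4,5,6,7,8} 5
  6 to go: {0,3,5,6,7,8} 20  {1,2,4,5,7,8} 1  {2,4,5,6,7,8} 6  {3,4,5,6,7,8} 15
  7 to go: {0,3,4,5,6,7,8} 35  {1,2,4,5,6,7,8} 7  {2,3,4,5,6,7,8} 21
  if 0:p drops first: 28 orders
  if 1:s drops first: 56 orders
heap linearizations: 84

84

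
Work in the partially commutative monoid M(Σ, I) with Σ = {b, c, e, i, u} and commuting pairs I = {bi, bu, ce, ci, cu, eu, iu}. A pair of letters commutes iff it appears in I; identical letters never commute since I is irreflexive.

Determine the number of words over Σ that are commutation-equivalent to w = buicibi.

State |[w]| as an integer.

140

0(b) covers ∅
1(u) covers ∅
2(i) covers ∅
3(c) covers 0:b
4(i) covers 2:i
5(b) covers 3:c
6(i) covers 4:i
floor of heap: 0:b, 1:u, 2:i
completions by unplaced set U, small U first (add the entries for U minus each lowest piece of U):
  |U|=1: {1}:1  {5}:1  {6}:1
  |U|=2: {1,5}:2  {1,6}:2  {3,5}:1  {4,6}:1  {5,6}:2
  |U|=3: {0,3,5}:1  {1,3,5}:3  {1,4,6}:3  {1,5,6}:6  {2,4,6}:1  {3,5,6}:3  {4,5,6}:3
  |U|=4: {0,1,3,5}:4  {0,3,5,6}:4  {1,2,4,6}:4  {1,3,5,6}:12  {1,4,5,6}:12  {2,4,5,6}:4  {3,4,5,6}:6
  |U|=5: {0,1,3,5,6}:20  {0,3,4,5,6}:10  {1,2,4,5,6}:20  {1,3,4,5,6}:30  {2,3,4,5,6}:10
  start at 0(b): 60
  start at 1(u): 20
  start at 2(i): 60
sum over floor = 140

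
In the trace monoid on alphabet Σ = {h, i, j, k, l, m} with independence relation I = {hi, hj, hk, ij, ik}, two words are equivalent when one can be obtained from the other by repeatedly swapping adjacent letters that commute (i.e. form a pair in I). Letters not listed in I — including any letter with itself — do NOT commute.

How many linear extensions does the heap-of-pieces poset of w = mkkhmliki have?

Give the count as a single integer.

drop 0:m onto floor
drop 1:k onto {0:m}
drop 2:k onto {1:k}
drop 3:h onto {0:m}
drop 4:m onto {2:k, 3:h}
drop 5:l onto {4:m}
drop 6:i onto {5:l}
drop 7:k onto {5:l}
drop 8:i onto {6:i}
ground layer = {0:m}
drop-orders for the pieces not yet dropped (sum over which currently-grounded one goes next):
  1 to go: {7} 1  {8} 1
  2 to go: {6,8} 1  {7,8} 2
  3 to go: {6,7,8} 3
  4 to go: {5,6,7,8} 3
  5 to go: {4,5,6,7,8} 3
  6 to go: {2,4,5,6,7,8} 3  {3,4,5,6,7,8} 3
  7 to go: {1,2,4,5,6,7,8} 3  {2,3,4,5,6,7,8} 6
  if 0:m drops first: 9 orders

9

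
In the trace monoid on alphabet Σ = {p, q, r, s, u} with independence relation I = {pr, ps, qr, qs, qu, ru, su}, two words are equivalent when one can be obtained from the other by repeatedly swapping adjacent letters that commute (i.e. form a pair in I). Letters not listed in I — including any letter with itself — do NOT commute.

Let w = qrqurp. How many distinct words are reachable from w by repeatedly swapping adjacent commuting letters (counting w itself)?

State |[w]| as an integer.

45

piece 0:q — minimal
piece 1:r — minimal
piece 2:q rests on {0:q}
piece 3:u — minimal
piece 4:r rests on {1:r}
piece 5:p rests on {2:q, 3:u}
minimal pieces: {0:q, 1:r, 3:u}
ways to finish when only these pieces remain (= sum over removing one remaining piece with nothing left below it):
  1 left: {4}→1  {5}→1
  2 left: {1,4}→1  {2,5}→1  {3,5}→1  {4,5}→2
  3 left: {0,2,5}→1  {1,4,5}→3  {2,3,5}→2  {2,4,5}→3  {3,4,5}→3
  4 left: {0,2,3,5}→3  {0,2,4,5}→4  {1,2,4,5}→6  {1,3,4,5}→6  {2,3,4,5}→8
  placing 0:q first → 20 extensions
  placing 1:r first → 15 extensions
  placing 3:u first → 10 extensions
total linear extensions = 45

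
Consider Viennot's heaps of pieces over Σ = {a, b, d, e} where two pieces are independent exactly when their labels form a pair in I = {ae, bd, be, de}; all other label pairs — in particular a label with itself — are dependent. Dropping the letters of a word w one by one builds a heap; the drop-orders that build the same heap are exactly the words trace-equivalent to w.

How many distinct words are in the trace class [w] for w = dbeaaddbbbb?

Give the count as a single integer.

drop 0:d onto floor
drop 1:b onto floor
drop 2:e onto floor
drop 3:a onto {0:d, 1:b}
drop 4:a onto {3:a}
drop 5:d onto {4:a}
drop 6:d onto {5:d}
drop 7:b onto {4:a}
drop 8:b onto {7:b}
drop 9:b onto {8:b}
drop 10:b onto {9:b}
ground layer = {0:d, 1:b, 2:e}
drop-orders for the pieces not yet dropped (sum over which currently-grounded one goes next):
  1 to go: {2} 1  {6} 1  {10} 1
  2 to go: {2,6} 2  {2,10} 2  {5,6} 1  {6,10} 2  {9,10} 1
  3 to go: {2,5,6} 3  {2,6,10} 6  {2,9,10} 3  {5,6,10} 3  {6,9,10} 3  {8,9,10} 1
  4 to go: {2,5,6,10} 12  {2,6,9,10} 12  {2,8,9,10} 4  {5,6,9,10} 6  {6,8,9,10} 4  {7,8,9,10} 1
  5 to go: {2,5,6,9,10} 30  {2,6,8,9,10} 20  {2,7,8,9,10} 5  {5,6,8,9,10} 10  {6,7,8,9,10} 5
  6 to go: {2,5,6,8,9,10} 60  {2,6,7,8,9,10} 30  {5,6,7,8,9,10} 15
  7 to go: {2,5,6,7,8,9,10} 105  {4,5,6,7,8,9,10} 15
  8 to go: {2,4,5,6,7,8,9,10} 120  {3,4,5,6,7,8,9,10} 15
  9 to go: {0,3,4,5,6,7,8,9,10} 15  {1,3,4,5,6,7,8,9,10} 15  {2,3,4,5,6,7,8,9,10} 135
  if 0:d drops first: 150 orders
  if 1:b drops first: 150 orders
  if 2:e drops first: 30 orders
heap linearizations: 330

330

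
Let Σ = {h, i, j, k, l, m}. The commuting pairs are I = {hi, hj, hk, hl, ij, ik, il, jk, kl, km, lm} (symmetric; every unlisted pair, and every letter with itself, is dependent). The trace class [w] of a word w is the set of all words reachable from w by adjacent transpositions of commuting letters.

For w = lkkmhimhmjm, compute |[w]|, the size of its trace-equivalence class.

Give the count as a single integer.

770

piece 0:l — minimal
piece 1:k — minimal
piece 2:k rests on {1:k}
piece 3:m — minimal
piece 4:h rests on {3:m}
piece 5:i rests on {3:m}
piece 6:m rests on {4:h, 5:i}
piece 7:h rests on {6:m}
piece 8:m rests on {7:h}
piece 9:j rests on {0:l, 8:m}
piece 10:m rests on {9:j}
minimal pieces: {0:l, 1:k, 3:m}
ways to finish when only these pieces remain (= sum over removing one remaining piece with nothing left below it):
  1 left: {2}→1  {10}→1
  2 left: {1,2}→1  {2,10}→2  {9,10}→1
  3 left: {0,9,10}→1  {1,2,10}→3  {2,9,10}→3  {8,9,10}→1
  4 left: {0,2,9,10}→4  {0,8,9,10}→2  {1,2,9,10}→6  {2,8,9,10}→4  {7,8,9,10}→1
  5 left: {0,1,2,9,10}→10  {0,2,8,9,10}→10  {0,7,8,9,10}→3  {1,2,8,9,10}→10  {2,7,8,9,10}→5  {6,7,8,9,10}→1
  6 left: {0,1,2,8,9,10}→30  {0,2,7,8,9,10}→18  {0,6,7,8,9,10}→4  {1,2,7,8,9,10}→15  {2,6,7,8,9,10}→6  {4,6,7,8,9,10}→1  {5,6,7,8,9,10}→1
  7 left: {0,1,2,7,8,9,10}→63  {0,2,6,7,8,9,10}→28  {0,4,6,7,8,9,10}→5  {0,5,6,7,8,9,10}→5  {1,2,6,7,8,9,10}→21  {2,4,6,7,8,9,10}→7  {2,5,6,7,8,9,10}→7  {4,5,6,7,8,9,10}→2
  8 left: {0,1,2,6,7,8,9,10}→112  {0,2,4,6,7,8,9,10}→40  {0,2,5,6,7,8,9,10}→40  {0,4,5,6,7,8,9,10}→12  {1,2,4,6,7,8,9,10}→28  {1,2,5,6,7,8,9,10}→28  {2,4,5,6,7,8,9,10}→16  {3,4,5,6,7,8,9,10}→2
  9 left: {0,1,2,4,6,7,8,9,10}→180  {0,1,2,5,6,7,8,9,10}→180  {0,2,4,5,6,7,8,9,10}→108  {0,3,4,5,6,7,8,9,10}→14  {1,2,4,5,6,7,8,9,10}→72  {2,3,4,5,6,7,8,9,10}→18
  placing 0:l first → 90 extensions
  placing 1:k first → 140 extensions
  placing 3:m first → 540 extensions
total linear extensions = 770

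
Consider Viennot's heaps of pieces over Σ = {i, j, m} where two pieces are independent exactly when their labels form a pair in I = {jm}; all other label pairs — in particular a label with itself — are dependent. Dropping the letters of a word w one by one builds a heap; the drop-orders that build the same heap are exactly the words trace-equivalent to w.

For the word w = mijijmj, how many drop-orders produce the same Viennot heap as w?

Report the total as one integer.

piece 0:m — minimal
piece 1:i rests on {0:m}
piece 2:j rests on {1:i}
piece 3:i rests on {2:j}
piece 4:j rests on {3:i}
piece 5:m rests on {3:i}
piece 6:j rests on {4:j}
minimal pieces: {0:m}
ways to finish when only these pieces remain (= sum over removing one remaining piece with nothing left below it):
  1 left: {5}→1  {6}→1
  2 left: {4,6}→1  {5,6}→2
  3 left: {4,5,6}→3
  4 left: {3,4,5,6}→3
  5 left: {2,3,4,5,6}→3
  placing 0:m first → 3 extensions

3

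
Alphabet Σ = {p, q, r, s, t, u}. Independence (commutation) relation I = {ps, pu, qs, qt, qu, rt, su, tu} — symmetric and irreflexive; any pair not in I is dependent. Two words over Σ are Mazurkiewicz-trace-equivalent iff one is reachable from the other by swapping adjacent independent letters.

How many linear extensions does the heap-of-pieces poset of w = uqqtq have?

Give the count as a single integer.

#0=u has no predecessor
#1=q has no predecessor
#2=q depends on [1:q]
#3=t has no predecessor
#4=q depends on [2:q]
sources: [0:u, 1:q, 3:t]
N(rest) = Σ N(rest − s) over sources s of rest; N(one piece) = 1:
  size 1 → [0]=1  [3]=1  [4]=1
  size 2 → [0,3]=2  [0,4]=2  [2,4]=1  [3,4]=2
  size 3 → [0,2,4]=3  [0,3,4]=6  [1,2,4]=1  [2,3,4]=3
  first=0(u) contributes 4
  first=1(q) contributes 12
  first=3(t) contributes 4
|[w]| = 20

20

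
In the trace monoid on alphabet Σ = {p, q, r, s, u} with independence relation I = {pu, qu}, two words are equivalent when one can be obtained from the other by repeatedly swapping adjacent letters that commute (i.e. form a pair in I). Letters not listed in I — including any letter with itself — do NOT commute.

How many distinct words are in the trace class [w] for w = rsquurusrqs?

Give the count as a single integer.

drop 0:r onto floor
drop 1:s onto {0:r}
drop 2:q onto {1:s}
drop 3:u onto {1:s}
drop 4:u onto {3:u}
drop 5:r onto {2:q, 4:u}
drop 6:u onto {5:r}
drop 7:s onto {6:u}
drop 8:r onto {7:s}
drop 9:q onto {8:r}
drop 10:s onto {9:q}
ground layer = {0:r}
drop-orders for the pieces not yet dropped (sum over which currently-grounded one goes next):
  1 to go: {10} 1
  2 to go: {9,10} 1
  3 to go: {8,9,10} 1
  4 to go: {7,8,9,10} 1
  5 to go: {6,7,8,9,10} 1
  6 to go: {5,6,7,8,9,10} 1
  7 to go: {2,5,6,7,8,9,10} 1  {4,5,6,7,8,9,10} 1
  8 to go: {2,4,5,6,7,8,9,10} 2  {3,4,5,6,7,8,9,10} 1
  9 to go: {2,3,4,5,6,7,8,9,10} 3
  if 0:r drops first: 3 orders

3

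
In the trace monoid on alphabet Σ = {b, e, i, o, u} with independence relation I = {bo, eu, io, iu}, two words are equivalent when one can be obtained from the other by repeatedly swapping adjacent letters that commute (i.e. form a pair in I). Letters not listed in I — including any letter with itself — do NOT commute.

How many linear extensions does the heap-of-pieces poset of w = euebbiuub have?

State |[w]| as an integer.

9

0(e) covers ∅
1(u) covers ∅
2(e) covers 0:e
3(b) covers 1:u, 2:e
4(b) covers 3:b
5(i) covers 4:b
6(u) covers 4:b
7(u) covers 6:u
8(b) covers 5:i, 7:u
floor of heap: 0:e, 1:u
completions by unplaced set U, small U first (add the entries for U minus each lowest piece of U):
  |U|=1: {8}:1
  |U|=2: {5,8}:1  {7,8}:1
  |U|=3: {5,7,8}:2  {6,7,8}:1
  |U|=4: {5,6,7,8}:3
  |U|=5: {4,5,6,7,8}:3
  |U|=6: {3,4,5,6,7,8}:3
  |U|=7: {1,3,4,5,6,7,8}:3  {2,3,4,5,6,7,8}:3
  start at 0(e): 6
  start at 1(u): 3
sum over floor = 9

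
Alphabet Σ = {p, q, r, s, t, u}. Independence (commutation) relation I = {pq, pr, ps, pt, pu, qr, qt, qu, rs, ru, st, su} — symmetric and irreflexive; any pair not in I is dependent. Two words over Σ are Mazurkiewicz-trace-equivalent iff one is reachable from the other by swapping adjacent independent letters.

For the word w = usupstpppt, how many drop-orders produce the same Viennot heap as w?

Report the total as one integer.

piece 0:u — minimal
piece 1:s — minimal
piece 2:u rests on {0:u}
piece 3:p — minimal
piece 4:s rests on {1:s}
piece 5:t rests on {2:u}
piece 6:p rests on {3:p}
piece 7:p rests on {6:p}
piece 8:p rests on {7:p}
piece 9:t rests on {5:t}
minimal pieces: {0:u, 1:s, 3:p}
ways to finish when only these pieces remain (= sum over removing one remaining piece with nothing left below it):
  1 left: {4}→1  {8}→1  {9}→1
  2 left: {1,4}→1  {4,8}→2  {4,9}→2  {5,9}→1  {7,8}→1  {8,9}→2
  3 left: {1,4,8}→3  {1,4,9}→3  {2,5,9}→1  {4,5,9}→3  {4,7,8}→3  {4,8,9}→6  {5,8,9}→3  {6,7,8}→1  {7,8,9}→3
  4 left: {0,2,5,9}→1  {1,4,5,9}→6  {1,4,7,8}→6  {1,4,8,9}→12  {2,4,5,9}→4  {2,5,8,9}→4  {3,6,7,8}→1  {4,5,8,9}→12  {4,6,7,8}→4  {4,7,8,9}→12  {5,7,8,9}→6  {6,7,8,9}→4
  5 left: {0,2,4,5,9}→5  {0,2,5,8,9}→5  {1,2,4,5,9}→10  {1,4,5,8,9}→30  {1,4,6,7,8}→10  {1,4,7,8,9}→30  {2,4,5,8,9}→20  {2,5,7,8,9}→10  {3,4,6,7,8}→5  {3,6,7,8,9}→5  {4,5,7,8,9}→30  {4,6,7,8,9}→20  {5,6,7,8,9}→10
  6 left: {0,1,2,4,5,9}→15  {0,2,4,5,8,9}→30  {0,2,5,7,8,9}→15  {1,2,4,5,8,9}→60  {1,3,4,6,7,8}→15  {1,4,5,7,8,9}→90  {1,4,6,7,8,9}→60  {2,4,5,7,8,9}→60  {2,5,6,7,8,9}→20  {3,4,6,7,8,9}→30  {3,5,6,7,8,9}→15  {4,5,6,7,8,9}→60
  7 left: {0,1,2,4,5,8,9}→105  {0,2,4,5,7,8,9}→105  {0,2,5,6,7,8,9}→35  {1,2,4,5,7,8,9}→210  {1,3,4,6,7,8,9}→105  {1,4,5,6,7,8,9}→210  {2,3,5,6,7,8,9}→35  {2,4,5,6,7,8,9}→140  {3,4,5,6,7,8,9}→105
  8 left: {0,1,2,4,5,7,8,9}→420  {0,2,3,5,6,7,8,9}→70  {0,2,4,5,6,7,8,9}→280  {1,2,4,5,6,7,8,9}→560  {1,3,4,5,6,7,8,9}→420  {2,3,4,5,6,7,8,9}→280
  placing 0:u first → 1260 extensions
  placing 1:s first → 630 extensions
  placing 3:p first → 1260 extensions
total linear extensions = 3150

3150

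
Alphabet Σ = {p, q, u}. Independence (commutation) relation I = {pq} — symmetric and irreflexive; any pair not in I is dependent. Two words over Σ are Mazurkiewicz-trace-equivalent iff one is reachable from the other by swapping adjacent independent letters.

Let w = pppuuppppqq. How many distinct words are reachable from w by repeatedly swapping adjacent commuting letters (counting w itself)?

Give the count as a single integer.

0(p) covers ∅
1(p) covers 0:p
2(p) covers 1:p
3(u) covers 2:p
4(u) covers 3:u
5(p) covers 4:u
6(p) covers 5:p
7(p) covers 6:p
8(p) covers 7:p
9(q) covers 4:u
10(q) covers 9:q
floor of heap: 0:p
completions by unplaced set U, small U first (add the entries for U minus each lowest piece of U):
  |U|=1: {8}:1  {10}:1
  |U|=2: {7,8}:1  {8,10}:2  {9,10}:1
  |U|=3: {6,7,8}:1  {7,8,10}:3  {8,9,10}:3
  |U|=4: {5,6,7,8}:1  {6,7,8,10}:4  {7,8,9,10}:6
  |U|=5: {5,6,7,8,10}:5  {6,7,8,9,10}:10
  |U|=6: {5,6,7,8,9,10}:15
  |U|=7: {4,5,6,7,8,9,10}:15
  |U|=8: {3,4,5,6,7,8,9,10}:15
  |U|=9: {2,3,4,5,6,7,8,9,10}:15
  start at 0(p): 15

15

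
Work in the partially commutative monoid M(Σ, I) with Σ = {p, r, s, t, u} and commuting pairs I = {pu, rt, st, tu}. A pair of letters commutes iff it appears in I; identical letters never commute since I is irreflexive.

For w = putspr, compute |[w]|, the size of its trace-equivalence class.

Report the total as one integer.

5

drop 0:p onto floor
drop 1:u onto floor
drop 2:t onto {0:p}
drop 3:s onto {0:p, 1:u}
drop 4:p onto {2:t, 3:s}
drop 5:r onto {4:p}
ground layer = {0:p, 1:u}
drop-orders for the pieces not yet dropped (sum over which currently-grounded one goes next):
  1 to go: {5} 1
  2 to go: {4,5} 1
  3 to go: {2,4,5} 1  {3,4,5} 1
  4 to go: {1,3,4,5} 1  {2,3,4,5} 2
  if 0:p drops first: 3 orders
  if 1:u drops first: 2 orders
heap linearizations: 5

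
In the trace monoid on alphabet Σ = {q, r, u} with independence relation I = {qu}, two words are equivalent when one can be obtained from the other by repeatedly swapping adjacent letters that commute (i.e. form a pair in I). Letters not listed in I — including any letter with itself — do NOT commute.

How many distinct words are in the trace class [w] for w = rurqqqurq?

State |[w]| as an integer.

0(r) covers ∅
1(u) covers 0:r
2(r) covers 1:u
3(q) covers 2:r
4(q) covers 3:q
5(q) covers 4:q
6(u) covers 2:r
7(r) covers 5:q, 6:u
8(q) covers 7:r
floor of heap: 0:r
completions by unplaced set U, small U first (add the entries for U minus each lowest piece of U):
  |U|=1: {8}:1
  |U|=2: {7,8}:1
  |U|=3: {5,7,8}:1  {6,7,8}:1
  |U|=4: {4,5,7,8}:1  {5,6,7,8}:2
  |U|=5: {3,4,5,7,8}:1  {4,5,6,7,8}:3
  |U|=6: {3,4,5,6,7,8}:4
  |U|=7: {2,3,4,5,6,7,8}:4
  start at 0(r): 4

4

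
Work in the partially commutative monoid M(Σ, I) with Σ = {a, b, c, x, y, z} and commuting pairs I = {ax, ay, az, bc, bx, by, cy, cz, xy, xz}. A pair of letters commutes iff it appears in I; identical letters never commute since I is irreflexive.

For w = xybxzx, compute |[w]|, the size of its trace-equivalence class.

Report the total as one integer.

piece 0:x — minimal
piece 1:y — minimal
piece 2:b — minimal
piece 3:x rests on {0:x}
piece 4:z rests on {1:y, 2:b}
piece 5:x rests on {3:x}
minimal pieces: {0:x, 1:y, 2:b}
ways to finish when only these pieces remain (= sum over removing one remaining piece with nothing left below it):
  1 left: {4}→1  {5}→1
  2 left: {1,4}→1  {2,4}→1  {3,5}→1  {4,5}→2
  3 left: {0,3,5}→1  {1,2,4}→2  {1,4,5}→3  {2,4,5}→3  {3,4,5}→3
  4 left: {0,3,4,5}→4  {1,2,4,5}→8  {1,3,4,5}→6  {2,3,4,5}→6
  placing 0:x first → 20 extensions
  placing 1:y first → 10 extensions
  placing 2:b first → 10 extensions
total linear extensions = 40

40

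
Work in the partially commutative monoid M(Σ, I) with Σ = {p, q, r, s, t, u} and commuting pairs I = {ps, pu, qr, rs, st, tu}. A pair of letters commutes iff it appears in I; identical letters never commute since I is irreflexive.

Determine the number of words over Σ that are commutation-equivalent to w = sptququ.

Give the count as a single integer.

#0=s has no predecessor
#1=p has no predecessor
#2=t depends on [1:p]
#3=q depends on [0:s, 2:t]
#4=u depends on [3:q]
#5=q depends on [4:u]
#6=u depends on [5:q]
sources: [0:s, 1:p]
N(rest) = Σ N(rest − s) over sources s of rest; N(one piece) = 1:
  size 1 → [6]=1
  size 2 → [5,6]=1
  size 3 → [4,5,6]=1
  size 4 → [3,4,5,6]=1
  size 5 → [0,3,4,5,6]=1  [2,3,4,5,6]=1
  first=0(s) contributes 1
  first=1(p) contributes 2
|[w]| = 3

3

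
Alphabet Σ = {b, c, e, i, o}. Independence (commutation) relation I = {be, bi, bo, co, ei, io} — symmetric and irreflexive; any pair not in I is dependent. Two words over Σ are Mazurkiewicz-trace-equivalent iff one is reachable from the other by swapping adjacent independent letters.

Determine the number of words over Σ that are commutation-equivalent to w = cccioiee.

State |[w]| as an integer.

28

0(c) covers ∅
1(c) covers 0:c
2(c) covers 1:c
3(i) covers 2:c
4(o) covers ∅
5(i) covers 3:i
6(e) covers 2:c, 4:o
7(e) covers 6:e
floor of heap: 0:c, 4:o
completions by unplaced set U, small U first (add the entries for U minus each lowest piece of U):
  |U|=1: {5}:1  {7}:1
  |U|=2: {3,5}:1  {5,7}:2  {6,7}:1
  |U|=3: {3,5,7}:3  {4,6,7}:1  {5,6,7}:3
  |U|=4: {3,5,6,7}:6  {4,5,6,7}:4
  |U|=5: {2,3,5,6,7}:6  {3,4,5,6,7}:10
  |U|=6: {1,2,3,5,6,7}:6  {2,3,4,5,6,7}:16
  start at 0(c): 22
  start at 4(o): 6
sum over floor = 28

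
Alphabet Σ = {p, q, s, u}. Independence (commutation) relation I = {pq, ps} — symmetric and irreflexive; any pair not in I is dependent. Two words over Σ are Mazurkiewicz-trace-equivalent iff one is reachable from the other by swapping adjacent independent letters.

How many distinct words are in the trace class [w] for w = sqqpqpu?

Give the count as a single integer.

15

piece 0:s — minimal
piece 1:q rests on {0:s}
piece 2:q rests on {1:q}
piece 3:p — minimal
piece 4:q rests on {2:q}
piece 5:p rests on {3:p}
piece 6:u rests on {4:q, 5:p}
minimal pieces: {0:s, 3:p}
ways to finish when only these pieces remain (= sum over removing one remaining piece with nothing left below it):
  1 left: {6}→1
  2 left: {4,6}→1  {5,6}→1
  3 left: {2,4,6}→1  {3,5,6}→1  {4,5,6}→2
  4 left: {1,2,4,6}→1  {2,4,5,6}→3  {3,4,5,6}→3
  5 left: {0,1,2,4,6}→1  {1,2,4,5,6}→4  {2,3,4,5,6}→6
  placing 0:s first → 10 extensions
  placing 3:p first → 5 extensions
total linear extensions = 15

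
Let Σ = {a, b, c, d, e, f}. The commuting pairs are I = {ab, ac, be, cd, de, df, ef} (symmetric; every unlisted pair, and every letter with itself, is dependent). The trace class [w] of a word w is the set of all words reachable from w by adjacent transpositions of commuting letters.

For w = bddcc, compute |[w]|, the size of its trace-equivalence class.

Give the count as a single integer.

6

#0=b has no predecessor
#1=d depends on [0:b]
#2=d depends on [1:d]
#3=c depends on [0:b]
#4=c depends on [3:c]
sources: [0:b]
N(rest) = Σ N(rest − s) over sources s of rest; N(one piece) = 1:
  size 1 → [2]=1  [4]=1
  size 2 → [1,2]=1  [2,4]=2  [3,4]=1
  size 3 → [1,2,4]=3  [2,3,4]=3
  first=0(b) contributes 6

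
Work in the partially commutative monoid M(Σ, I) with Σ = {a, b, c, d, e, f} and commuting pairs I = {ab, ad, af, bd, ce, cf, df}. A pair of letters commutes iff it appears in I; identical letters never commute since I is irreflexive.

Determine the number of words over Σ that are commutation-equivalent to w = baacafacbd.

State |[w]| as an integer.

39

piece 0:b — minimal
piece 1:a — minimal
piece 2:a rests on {1:a}
piece 3:c rests on {0:b, 2:a}
piece 4:a rests on {3:c}
piece 5:f rests on {0:b}
piece 6:a rests on {4:a}
piece 7:c rests on {6:a}
piece 8:b rests on {5:f, 7:c}
piece 9:d rests on {7:c}
minimal pieces: {0:b, 1:a}
ways to finish when only these pieces remain (= sum over removing one remaining piece with nothing left below it):
  1 left: {8}→1  {9}→1
  2 left: {5,8}→1  {8,9}→2
  3 left: {5,8,9}→3  {7,8,9}→2
  4 left: {5,7,8,9}→5  {6,7,8,9}→2
  5 left: {4,6,7,8,9}→2  {5,6,7,8,9}→7
  6 left: {3,4,6,7,8,9}→2  {4,5,6,7,8,9}→9
  7 left: {2,3,4,6,7,8,9}→2  {3,4,5,6,7,8,9}→11
  8 left: {0,3,4,5,6,7,8,9}→11  {1,2,3,4,6,7,8,9}→2  {2,3,4,5,6,7,8,9}→13
  placing 0:b first → 15 extensions
  placing 1:a first → 24 extensions
total linear extensions = 39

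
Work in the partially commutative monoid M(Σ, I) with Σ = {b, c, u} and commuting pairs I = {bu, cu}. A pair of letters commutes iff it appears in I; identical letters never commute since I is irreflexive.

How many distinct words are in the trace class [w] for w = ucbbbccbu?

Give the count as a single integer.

36

drop 0:u onto floor
drop 1:c onto floor
drop 2:b onto {1:c}
drop 3:b onto {2:b}
drop 4:b onto {3:b}
drop 5:c onto {4:b}
drop 6:c onto {5:c}
drop 7:b onto {6:c}
drop 8:u onto {0:u}
ground layer = {0:u, 1:c}
drop-orders for the pieces not yet dropped (sum over which currently-grounded one goes next):
  1 to go: {7} 1  {8} 1
  2 to go: {0,8} 1  {6,7} 1  {7,8} 2
  3 to go: {0,7,8} 3  {5,6,7} 1  {6,7,8} 3
  4 to go: {0,6,7,8} 6  {4,5,6,7} 1  {5,6,7,8} 4
  5 to go: {0,5,6,7,8} 10  {3,4,5,6,7} 1  {4,5,6,7,8} 5
  6 to go: {0,4,5,6,7,8} 15  {2,3,4,5,6,7} 1  {3,4,5,6,7,8} 6
  7 to go: {0,3,4,5,6,7,8} 21  {1,2,3,4,5,6,7} 1  {2,3,4,5,6,7,8} 7
  if 0:u drops first: 8 orders
  if 1:c drops first: 28 orders
heap linearizations: 36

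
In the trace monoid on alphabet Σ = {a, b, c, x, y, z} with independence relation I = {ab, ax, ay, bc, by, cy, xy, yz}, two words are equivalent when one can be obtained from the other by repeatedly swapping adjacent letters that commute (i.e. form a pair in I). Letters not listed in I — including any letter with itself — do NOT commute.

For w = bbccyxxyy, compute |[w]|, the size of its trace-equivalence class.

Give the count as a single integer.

piece 0:b — minimal
piece 1:b rests on {0:b}
piece 2:c — minimal
piece 3:c rests on {2:c}
piece 4:y — minimal
piece 5:x rests on {1:b, 3:c}
piece 6:x rests on {5:x}
piece 7:y rests on {4:y}
piece 8:y rests on {7:y}
minimal pieces: {0:b, 2:c, 4:y}
ways to finish when only these pieces remain (= sum over removing one remaining piece with nothing left below it):
  1 left: {6}→1  {8}→1
  2 left: {5,6}→1  {6,8}→2  {7,8}→1
  3 left: {1,5,6}→1  {3,5,6}→1  {4,7,8}→1  {5,6,8}→3  {6,7,8}→3
  4 left: {0,1,5,6}→1  {1,3,5,6}→2  {1,5,6,8}→4  {2,3,5,6}→1  {3,5,6,8}→4  {4,6,7,8}→4  {5,6,7,8}→6
  5 left: {0,1,3,5,6}→3  {0,1,5,6,8}→5  {1,2,3,5,6}→3  {1,3,5,6,8}→10  {1,5,6,7,8}→10  {2,3,5,6,8}→5  {3,5,6,7,8}→10  {4,5,6,7,8}→10
  6 left: {0,1,2,3,5,6}→6  {0,1,3,5,6,8}→18  {0,1,5,6,7,8}→15  {1,2,3,5,6,8}→18  {1,3,5,6,7,8}→30  {1,4,5,6,7,8}→20  {2,3,5,6,7,8}→15  {3,4,5,6,7,8}→20
  7 left: {0,1,2,3,5,6,8}→42  {0,1,3,5,6,7,8}→63  {0,1,4,5,6,7,8}→35  {1,2,3,5,6,7,8}→63  {1,3,4,5,6,7,8}→70  {2,3,4,5,6,7,8}→35
  placing 0:b first → 168 extensions
  placing 2:c first → 168 extensions
  placing 4:y first → 168 extensions
total linear extensions = 504

504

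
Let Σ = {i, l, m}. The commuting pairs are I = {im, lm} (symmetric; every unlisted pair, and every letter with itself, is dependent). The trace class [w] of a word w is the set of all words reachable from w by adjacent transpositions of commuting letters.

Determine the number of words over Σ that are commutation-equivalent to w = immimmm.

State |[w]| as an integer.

21

drop 0:i onto floor
drop 1:m onto floor
drop 2:m onto {1:m}
drop 3:i onto {0:i}
drop 4:m onto {2:m}
drop 5:m onto {4:m}
drop 6:m onto {5:m}
ground layer = {0:i, 1:m}
drop-orders for the pieces not yet dropped (sum over which currently-grounded one goes next):
  1 to go: {3} 1  {6} 1
  2 to go: {0,3} 1  {3,6} 2  {5,6} 1
  3 to go: {0,3,6} 3  {3,5,6} 3  {4,5,6} 1
  4 to go: {0,3,5,6} 6  {2,4,5,6} 1  {3,4,5,6} 4
  5 to go: {0,3,4,5,6} 10  {1,2,4,5,6} 1  {2,3,4,5,6} 5
  if 0:i drops first: 6 orders
  if 1:m drops first: 15 orders
heap linearizations: 21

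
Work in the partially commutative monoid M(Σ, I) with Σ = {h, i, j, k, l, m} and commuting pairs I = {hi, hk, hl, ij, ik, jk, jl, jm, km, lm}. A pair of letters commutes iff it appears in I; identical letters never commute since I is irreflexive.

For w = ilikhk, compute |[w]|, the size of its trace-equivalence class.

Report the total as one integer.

18

drop 0:i onto floor
drop 1:l onto {0:i}
drop 2:i onto {1:l}
drop 3:k onto {1:l}
drop 4:h onto floor
drop 5:k onto {3:k}
ground layer = {0:i, 4:h}
drop-orders for the pieces not yet dropped (sum over which currently-grounded one goes next):
  1 to go: {2} 1  {4} 1  {5} 1
  2 to go: {2,4} 2  {2,5} 2  {3,5} 1  {4,5} 2
  3 to go: {2,3,5} 3  {2,4,5} 6  {3,4,5} 3
  4 to go: {1,2,3,5} 3  {2,3,4,5} 12
  if 0:i drops first: 15 orders
  if 4:h drops first: 3 orders
heap linearizations: 18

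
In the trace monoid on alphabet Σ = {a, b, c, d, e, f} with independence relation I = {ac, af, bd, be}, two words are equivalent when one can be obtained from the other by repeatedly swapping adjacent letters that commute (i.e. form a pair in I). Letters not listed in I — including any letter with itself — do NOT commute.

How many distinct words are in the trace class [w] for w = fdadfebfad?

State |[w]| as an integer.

piece 0:f — minimal
piece 1:d rests on {0:f}
piece 2:a rests on {1:d}
piece 3:d rests on {2:a}
piece 4:f rests on {3:d}
piece 5:e rests on {4:f}
piece 6:b rests on {4:f}
piece 7:f rests on {5:e, 6:b}
piece 8:a rests on {5:e, 6:b}
piece 9:d rests on {7:f, 8:a}
minimal pieces: {0:f}
ways to finish when only these pieces remain (= sum over removing one remaining piece with nothing left below it):
  1 left: {9}→1
  2 left: {7,9}→1  {8,9}→1
  3 left: {7,8,9}→2
  4 left: {5,7,8,9}→2  {6,7,8,9}→2
  5 left: {5,6,7,8,9}→4
  6 left: {4,5,6,7,8,9}→4
  7 left: {3,4,5,6,7,8,9}→4
  8 left: {2,3,4,5,6,7,8,9}→4
  placing 0:f first → 4 extensions

4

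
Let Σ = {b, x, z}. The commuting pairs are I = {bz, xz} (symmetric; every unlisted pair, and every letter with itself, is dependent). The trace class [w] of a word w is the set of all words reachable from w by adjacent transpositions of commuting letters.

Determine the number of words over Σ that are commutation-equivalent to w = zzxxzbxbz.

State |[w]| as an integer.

126

0(z) covers ∅
1(z) covers 0:z
2(x) covers ∅
3(x) covers 2:x
4(z) covers 1:z
5(b) covers 3:x
6(x) covers 5:b
7(b) covers 6:x
8(z) covers 4:z
floor of heap: 0:z, 2:x
completions by unplaced set U, small U first (add the entries for U minus each lowest piece of U):
  |U|=1: {7}:1  {8}:1
  |U|=2: {4,8}:1  {6,7}:1  {7,8}:2
  |U|=3: {1,4,8}:1  {4,7,8}:3  {5,6,7}:1  {6,7,8}:3
  |U|=4: {0,1,4,8}:1  {1,4,7,8}:4  {3,5,6,7}:1  {4,6,7,8}:6  {5,6,7,8}:4
  |U|=5: {0,1,4,7,8}:5  {1,4,6,7,8}:10  {2,3,5,6,7}:1  {3,5,6,7,8}:5  {4,5,6,7,8}:10
  |U|=6: {0,1,4,6,7,8}:15  {1,4,5,6,7,8}:20  {2,3,5,6,7,8}:6  {3,4,5,6,7,8}:15
  |U|=7: {0,1,4,5,6,7,8}:35  {1,3,4,5,6,7,8}:35  {2,3,4,5,6,7,8}:21
  start at 0(z): 56
  start at 2(x): 70
sum over floor = 126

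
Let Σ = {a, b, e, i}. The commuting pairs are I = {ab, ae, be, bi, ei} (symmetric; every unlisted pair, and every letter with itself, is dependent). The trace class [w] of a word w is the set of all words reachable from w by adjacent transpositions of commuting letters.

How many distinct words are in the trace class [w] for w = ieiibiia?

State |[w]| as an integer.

piece 0:i — minimal
piece 1:e — minimal
piece 2:i rests on {0:i}
piece 3:i rests on {2:i}
piece 4:b — minimal
piece 5:i rests on {3:i}
piece 6:i rests on {5:i}
piece 7:a rests on {6:i}
minimal pieces: {0:i, 1:e, 4:b}
ways to finish when only these pieces remain (= sum over removing one remaining piece with nothing left below it):
  1 left: {1}→1  {4}→1  {7}→1
  2 left: {1,4}→2  {1,7}→2  {4,7}→2  {6,7}→1
  3 left: {1,4,7}→6  {1,6,7}→3  {4,6,7}→3  {5,6,7}→1
  4 left: {1,4,6,7}→12  {1,5,6,7}→4  {3,5,6,7}→1  {4,5,6,7}→4
  5 left: {1,3,5,6,7}→5  {1,4,5,6,7}→20  {2,3,5,6,7}→1  {3,4,5,6,7}→5
  6 left: {0,2,3,5,6,7}→1  {1,2,3,5,6,7}→6  {1,3,4,5,6,7}→30  {2,3,4,5,6,7}→6
  placing 0:i first → 42 extensions
  placing 1:e first → 7 extensions
  placing 4:b first → 7 extensions
total linear extensions = 56

56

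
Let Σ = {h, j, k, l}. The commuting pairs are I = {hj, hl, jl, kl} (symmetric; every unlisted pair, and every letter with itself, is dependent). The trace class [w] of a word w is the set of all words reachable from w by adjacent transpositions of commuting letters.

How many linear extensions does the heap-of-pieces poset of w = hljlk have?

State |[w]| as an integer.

20

piece 0:h — minimal
piece 1:l — minimal
piece 2:j — minimal
piece 3:l rests on {1:l}
piece 4:k rests on {0:h, 2:j}
minimal pieces: {0:h, 1:l, 2:j}
ways to finish when only these pieces remain (= sum over removing one remaining piece with nothing left below it):
  1 left: {3}→1  {4}→1
  2 left: {0,4}→1  {1,3}→1  {2,4}→1  {3,4}→2
  3 left: {0,2,4}→2  {0,3,4}→3  {1,3,4}→3  {2,3,4}→3
  placing 0:h first → 6 extensions
  placing 1:l first → 8 extensions
  placing 2:j first → 6 extensions
total linear extensions = 20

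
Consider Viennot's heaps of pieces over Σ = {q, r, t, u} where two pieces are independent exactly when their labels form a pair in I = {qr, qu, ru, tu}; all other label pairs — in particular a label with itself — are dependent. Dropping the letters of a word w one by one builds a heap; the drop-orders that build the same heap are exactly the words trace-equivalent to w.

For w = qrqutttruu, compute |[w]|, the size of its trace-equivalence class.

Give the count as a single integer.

360

0(q) covers ∅
1(r) covers ∅
2(q) covers 0:q
3(u) covers ∅
4(t) covers 1:r, 2:q
5(t) covers 4:t
6(t) covers 5:t
7(r) covers 6:t
8(u) covers 3:u
9(u) covers 8:u
floor of heap: 0:q, 1:r, 3:u
completions by unplaced set U, small U first (add the entries for U minus each lowest piece of U):
  |U|=1: {7}:1  {9}:1
  |U|=2: {6,7}:1  {7,9}:2  {8,9}:1
  |U|=3: {3,8,9}:1  {5,6,7}:1  {6,7,9}:3  {7,8,9}:3
  |U|=4: {3,7,8,9}:4  {4,5,6,7}:1  {5,6,7,9}:4  {6,7,8,9}:6
  |U|=5: {1,4,5,6,7}:1  {2,4,5,6,7}:1  {3,6,7,8,9}:10  {4,5,6,7,9}:5  {5,6,7,8,9}:10
  |U|=6: {0,2,4,5,6,7}:1  {1,2,4,5,6,7}:2  {1,4,5,6,7,9}:6  {2,4,5,6,7,9}:6  {3,5,6,7,8,9}:20  {4,5,6,7,8,9}:15
  |U|=7: {0,1,2,4,5,6,7}:3  {0,2,4,5,6,7,9}:7  {1,2,4,5,6,7,9}:14  {1,4,5,6,7,8,9}:21  {2,4,5,6,7,8,9}:21  {3,4,5,6,7,8,9}:35
  |U|=8: {0,1,2,4,5,6,7,9}:24  {0,2,4,5,6,7,8,9}:28  {1,2,4,5,6,7,8,9}:56  {1,3,4,5,6,7,8,9}:56  {2,3,4,5,6,7,8,9}:56
  start at 0(q): 168
  start at 1(r): 84
  start at 3(u): 108
sum over floor = 360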